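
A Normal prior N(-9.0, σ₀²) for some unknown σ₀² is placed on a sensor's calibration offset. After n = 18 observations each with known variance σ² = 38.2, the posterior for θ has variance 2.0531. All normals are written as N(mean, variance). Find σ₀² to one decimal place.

Posterior precision equals prior precision plus data precision: 1/σ_n² = 1/σ₀² + n/σ².
So 1/σ₀² = 1/2.0531 − 18/38.2 = 0.487068 − 0.471204 = 0.015864.
Hence σ₀² = 1/0.015864 ≈ 63.0.

σ₀² = 63.0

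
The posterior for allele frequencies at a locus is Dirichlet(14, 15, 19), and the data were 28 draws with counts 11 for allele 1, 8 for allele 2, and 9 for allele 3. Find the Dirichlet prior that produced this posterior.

Dirichlet(3, 7, 10)

For a Dirichlet(α) prior with multinomial counts c, the posterior is Dirichlet(α + c) componentwise.
Subtract each count from the matching posterior parameter: 14−11=3, 15−8=7, 19−9=10.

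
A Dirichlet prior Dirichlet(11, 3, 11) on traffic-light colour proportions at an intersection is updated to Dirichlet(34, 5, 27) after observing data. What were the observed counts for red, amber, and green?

counts (23, 2, 16)

For a Dirichlet(α) prior with multinomial counts c, the posterior is Dirichlet(α + c) componentwise.
Counts are posterior − prior componentwise: 34−11=23, 5−3=2, 27−11=16.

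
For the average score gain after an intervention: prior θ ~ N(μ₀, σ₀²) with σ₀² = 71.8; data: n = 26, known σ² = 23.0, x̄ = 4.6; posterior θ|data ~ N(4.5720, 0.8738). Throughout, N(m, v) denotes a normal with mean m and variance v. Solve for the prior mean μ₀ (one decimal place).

μ₀ = 2.3

With known observation variance, the Normal–Normal posterior has precision τ_n = τ₀ + n/σ² and mean μ_n = (τ₀μ₀ + (n/σ²)x̄)/τ_n.
Here τ₀ = 1/71.8 = 0.013928 and τ_data = 26/23.0 = 1.130435, so τ_n = 1.144363.
Rearranging for μ₀: μ₀ = (μ_n·τ_n − τ_data·x̄)/τ₀ = (4.5720·1.144363 − 1.130435·4.6) / 0.013928 = 0.032027/0.013928 ≈ 2.3.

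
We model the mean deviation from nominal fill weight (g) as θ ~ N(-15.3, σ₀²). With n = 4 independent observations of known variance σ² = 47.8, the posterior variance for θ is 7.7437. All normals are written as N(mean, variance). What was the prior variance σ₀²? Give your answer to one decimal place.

σ₀² = 22.0

Posterior precision equals prior precision plus data precision: 1/σ_n² = 1/σ₀² + n/σ².
So 1/σ₀² = 1/7.7437 − 4/47.8 = 0.129137 − 0.083682 = 0.045455.
Hence σ₀² = 1/0.045455 ≈ 22.0.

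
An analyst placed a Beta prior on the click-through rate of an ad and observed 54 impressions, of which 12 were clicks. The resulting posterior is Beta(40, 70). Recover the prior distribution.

Beta(28, 28)

Beta is conjugate to the binomial likelihood: posterior = Beta(α+s, β+f).
So α = 40 − 12 = 28 and β = 70 − 42 = 28.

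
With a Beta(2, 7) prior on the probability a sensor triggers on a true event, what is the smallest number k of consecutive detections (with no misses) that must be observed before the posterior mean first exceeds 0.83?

After k detections and 0 misses the posterior is Beta(2+k, 7), with mean (2+k)/(2+7+k).
Set (2+k)/(9+k) > 0.83 and solve: k > (0.83·9 − 2)/(1 − 0.83) = 32.176.
The smallest integer exceeding 32.176 is 33.

k = 33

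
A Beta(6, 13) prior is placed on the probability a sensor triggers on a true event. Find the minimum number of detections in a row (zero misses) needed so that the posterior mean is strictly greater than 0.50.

After k detections and 0 misses the posterior is Beta(6+k, 13), with mean (6+k)/(6+13+k).
Set (6+k)/(19+k) > 0.50 and solve: k > (0.50·19 − 6)/(1 − 0.50) = 7.000.
The smallest integer exceeding 7.000 is 8.

k = 8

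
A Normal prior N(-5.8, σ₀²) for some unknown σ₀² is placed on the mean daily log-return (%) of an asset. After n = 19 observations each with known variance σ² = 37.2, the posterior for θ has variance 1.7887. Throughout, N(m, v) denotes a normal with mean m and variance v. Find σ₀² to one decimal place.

σ₀² = 20.7

Posterior precision equals prior precision plus data precision: 1/σ_n² = 1/σ₀² + n/σ².
So 1/σ₀² = 1/1.7887 − 19/37.2 = 0.559065 − 0.510753 = 0.048312.
Hence σ₀² = 1/0.048312 ≈ 20.7.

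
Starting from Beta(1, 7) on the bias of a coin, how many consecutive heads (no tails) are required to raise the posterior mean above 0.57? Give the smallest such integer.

k = 9

After k heads and 0 tails the posterior is Beta(1+k, 7), with mean (1+k)/(1+7+k).
Set (1+k)/(8+k) > 0.57 and solve: k > (0.57·8 − 1)/(1 − 0.57) = 8.279.
The smallest integer exceeding 8.279 is 9.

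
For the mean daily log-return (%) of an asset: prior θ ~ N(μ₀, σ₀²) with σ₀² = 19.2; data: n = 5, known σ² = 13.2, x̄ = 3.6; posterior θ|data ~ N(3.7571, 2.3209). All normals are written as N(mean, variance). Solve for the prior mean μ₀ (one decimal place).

With known observation variance, the Normal–Normal posterior has precision τ_n = τ₀ + n/σ² and mean μ_n = (τ₀μ₀ + (n/σ²)x̄)/τ_n.
Here τ₀ = 1/19.2 = 0.052083 and τ_data = 5/13.2 = 0.378788, so τ_n = 0.430871.
Rearranging for μ₀: μ₀ = (μ_n·τ_n − τ_data·x̄)/τ₀ = (3.7571·0.430871 − 0.378788·3.6) / 0.052083 = 0.255189/0.052083 ≈ 4.9.

μ₀ = 4.9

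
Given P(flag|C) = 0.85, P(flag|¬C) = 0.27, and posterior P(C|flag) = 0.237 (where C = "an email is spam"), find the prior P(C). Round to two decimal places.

P(C) = 0.09

In odds form, posterior odds = prior odds × likelihood ratio, so prior odds = posterior odds ÷ LR.
Posterior odds = 0.237/(1−0.237) = 0.3106. LR = 0.85/0.27 = 3.1481.
Prior odds = 0.3106/3.1481 = 0.0987, so P(C) = 0.0987/(1+0.0987) ≈ 0.09.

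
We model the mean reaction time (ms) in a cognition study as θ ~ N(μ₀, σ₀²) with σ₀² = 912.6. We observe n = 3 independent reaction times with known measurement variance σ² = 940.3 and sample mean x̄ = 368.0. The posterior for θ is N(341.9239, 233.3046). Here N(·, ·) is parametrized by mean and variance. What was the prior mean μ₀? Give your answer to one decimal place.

The posterior mean is a precision-weighted average: μ_n = (τ₀μ₀ + τ_data·x̄)/(τ₀+τ_data), with τ₀=1/σ₀² and τ_data=n/σ².
Here τ₀ = 1/912.6 = 0.001096 and τ_data = 3/940.3 = 0.003190, so τ_n = 0.004286.
Rearranging for μ₀: μ₀ = (μ_n·τ_n − τ_data·x̄)/τ₀ = (341.9239·0.004286 − 0.003190·368.0) / 0.001096 = 0.291566/0.001096 ≈ 266.0.

μ₀ = 266.0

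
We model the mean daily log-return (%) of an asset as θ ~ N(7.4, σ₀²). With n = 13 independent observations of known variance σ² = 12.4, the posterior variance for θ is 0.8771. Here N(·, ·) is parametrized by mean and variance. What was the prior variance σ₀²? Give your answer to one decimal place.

Posterior precision equals prior precision plus data precision: 1/σ_n² = 1/σ₀² + n/σ².
So 1/σ₀² = 1/0.8771 − 13/12.4 = 1.140121 − 1.048387 = 0.091734.
Hence σ₀² = 1/0.091734 ≈ 10.9.

σ₀² = 10.9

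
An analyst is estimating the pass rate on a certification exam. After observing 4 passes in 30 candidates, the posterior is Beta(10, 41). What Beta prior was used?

A Beta(a, b) prior with s successes and f failures in binomial data gives a Beta(a+s, b+f) posterior.
Subtract the data counts: 10−4=6, 41−26=15.

Beta(6, 15)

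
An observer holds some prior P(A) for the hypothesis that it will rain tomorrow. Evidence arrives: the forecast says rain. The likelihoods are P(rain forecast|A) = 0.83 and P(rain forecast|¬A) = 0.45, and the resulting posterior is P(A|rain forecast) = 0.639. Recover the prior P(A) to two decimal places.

In odds form, posterior odds = prior odds × likelihood ratio, so prior odds = posterior odds ÷ LR.
Posterior odds = 0.639/(1−0.639) = 1.7701. LR = 0.83/0.45 = 1.8444.
Prior odds = 1.7701/1.8444 = 0.9597, so P(A) = 0.9597/(1+0.9597) ≈ 0.49.

P(A) = 0.49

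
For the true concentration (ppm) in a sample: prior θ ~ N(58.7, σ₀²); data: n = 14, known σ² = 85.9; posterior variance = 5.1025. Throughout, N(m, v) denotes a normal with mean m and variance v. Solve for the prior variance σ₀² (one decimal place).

σ₀² = 30.3

Posterior precision equals prior precision plus data precision: 1/σ_n² = 1/σ₀² + n/σ².
So 1/σ₀² = 1/5.1025 − 14/85.9 = 0.195982 − 0.162980 = 0.033002.
Hence σ₀² = 1/0.033002 ≈ 30.3.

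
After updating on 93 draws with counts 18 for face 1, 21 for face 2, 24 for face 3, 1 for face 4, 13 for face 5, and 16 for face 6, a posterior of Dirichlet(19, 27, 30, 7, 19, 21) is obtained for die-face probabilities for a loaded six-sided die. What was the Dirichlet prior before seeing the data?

Dirichlet(1, 6, 6, 6, 6, 5)

For a Dirichlet(α) prior with multinomial counts c, the posterior is Dirichlet(α + c) componentwise.
Subtract each count from the matching posterior parameter: 19−18=1, 27−21=6, 30−24=6, 7−1=6, 19−13=6, 21−16=5.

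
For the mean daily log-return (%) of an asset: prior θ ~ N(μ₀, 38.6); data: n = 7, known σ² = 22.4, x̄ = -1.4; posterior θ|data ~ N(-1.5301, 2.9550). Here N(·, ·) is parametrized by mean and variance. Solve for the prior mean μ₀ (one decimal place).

μ₀ = -3.1

The posterior mean is a precision-weighted average: μ_n = (τ₀μ₀ + τ_data·x̄)/(τ₀+τ_data), with τ₀=1/σ₀² and τ_data=n/σ².
Here τ₀ = 1/38.6 = 0.025907 and τ_data = 7/22.4 = 0.312500, so τ_n = 0.338407.
Rearranging for μ₀: μ₀ = (μ_n·τ_n − τ_data·x̄)/τ₀ = (-1.5301·0.338407 − 0.312500·-1.4) / 0.025907 = -0.080297/0.025907 ≈ -3.1.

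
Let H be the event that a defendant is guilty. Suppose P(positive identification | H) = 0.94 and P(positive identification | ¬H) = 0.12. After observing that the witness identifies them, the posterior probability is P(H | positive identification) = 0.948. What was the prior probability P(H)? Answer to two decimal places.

In odds form, posterior odds = prior odds × likelihood ratio, so prior odds = posterior odds ÷ LR.
Posterior odds = 0.948/(1−0.948) = 18.2308. LR = 0.94/0.12 = 7.8333.
Prior odds = 18.2308/7.8333 = 2.3273, so P(H) = 2.3273/(1+2.3273) ≈ 0.70.

P(H) = 0.70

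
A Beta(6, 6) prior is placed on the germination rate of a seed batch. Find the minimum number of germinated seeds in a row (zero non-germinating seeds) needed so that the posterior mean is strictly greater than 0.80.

k = 19

After k germinated seeds and 0 non-germinating seeds the posterior is Beta(6+k, 6), with mean (6+k)/(6+6+k).
Set (6+k)/(12+k) > 0.80 and solve: k > (0.80·12 − 6)/(1 − 0.80) = 18.000.
The smallest integer exceeding 18.000 is 19, and checking k=19: (25)/(31) = 0.8065 > 0.80.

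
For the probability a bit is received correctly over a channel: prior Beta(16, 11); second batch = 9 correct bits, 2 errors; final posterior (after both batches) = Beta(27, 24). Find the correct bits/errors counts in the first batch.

2 correct bits and 11 errors

Sequential conjugate updates are equivalent to a single update on the pooled data, so total successes = posterior α − prior α and total failures = posterior β − prior β.
Total across both batches: 27−16=11 correct bits, 24−11=13 errors.
Subtract the second batch: 11−9=2 correct bits and 13−2=11 errors.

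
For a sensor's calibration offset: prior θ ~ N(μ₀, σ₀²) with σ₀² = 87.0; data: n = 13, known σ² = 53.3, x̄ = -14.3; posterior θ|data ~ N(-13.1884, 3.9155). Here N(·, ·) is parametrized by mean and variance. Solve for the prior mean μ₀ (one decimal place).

The posterior mean is a precision-weighted average: μ_n = (τ₀μ₀ + τ_data·x̄)/(τ₀+τ_data), with τ₀=1/σ₀² and τ_data=n/σ².
Here τ₀ = 1/87.0 = 0.011494 and τ_data = 13/53.3 = 0.243902, so τ_n = 0.255396.
Rearranging for μ₀: μ₀ = (μ_n·τ_n − τ_data·x̄)/τ₀ = (-13.1884·0.255396 − 0.243902·-14.3) / 0.011494 = 0.119534/0.011494 ≈ 10.4.

μ₀ = 10.4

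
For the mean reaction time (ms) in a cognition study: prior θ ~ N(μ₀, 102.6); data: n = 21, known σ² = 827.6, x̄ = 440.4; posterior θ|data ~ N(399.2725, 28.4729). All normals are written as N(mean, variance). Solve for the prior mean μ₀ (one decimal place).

With known observation variance, the Normal–Normal posterior has precision τ_n = τ₀ + n/σ² and mean μ_n = (τ₀μ₀ + (n/σ²)x̄)/τ_n.
Here τ₀ = 1/102.6 = 0.009747 and τ_data = 21/827.6 = 0.025375, so τ_n = 0.035122.
Rearranging for μ₀: μ₀ = (μ_n·τ_n − τ_data·x̄)/τ₀ = (399.2725·0.035122 − 0.025375·440.4) / 0.009747 = 2.848099/0.009747 ≈ 292.2.

μ₀ = 292.2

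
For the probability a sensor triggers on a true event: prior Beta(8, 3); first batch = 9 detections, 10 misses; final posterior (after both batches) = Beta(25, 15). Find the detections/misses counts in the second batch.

8 detections and 2 misses

Because Beta–binomial updating is additive in the counts, the combined data contributed (α_post−α_prior, β_post−β_prior) successes and failures.
Total across both batches: 25−8=17 detections, 15−3=12 misses.
Subtract the first batch: 17−9=8 detections and 12−10=2 misses.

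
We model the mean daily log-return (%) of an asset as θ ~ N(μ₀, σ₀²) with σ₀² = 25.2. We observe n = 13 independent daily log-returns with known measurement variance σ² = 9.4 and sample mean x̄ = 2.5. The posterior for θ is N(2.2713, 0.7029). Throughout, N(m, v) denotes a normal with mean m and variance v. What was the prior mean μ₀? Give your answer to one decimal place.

The posterior mean is a precision-weighted average: μ_n = (τ₀μ₀ + τ_data·x̄)/(τ₀+τ_data), with τ₀=1/σ₀² and τ_data=n/σ².
Here τ₀ = 1/25.2 = 0.039683 and τ_data = 13/9.4 = 1.382979, so τ_n = 1.422662.
Rearranging for μ₀: μ₀ = (μ_n·τ_n − τ_data·x̄)/τ₀ = (2.2713·1.422662 − 1.382979·2.5) / 0.039683 = -0.226155/0.039683 ≈ -5.7.

μ₀ = -5.7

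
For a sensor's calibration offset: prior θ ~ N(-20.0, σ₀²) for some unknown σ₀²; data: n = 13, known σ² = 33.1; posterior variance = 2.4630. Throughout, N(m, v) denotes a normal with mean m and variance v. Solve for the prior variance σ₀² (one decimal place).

σ₀² = 75.4

Posterior precision equals prior precision plus data precision: 1/σ_n² = 1/σ₀² + n/σ².
So 1/σ₀² = 1/2.4630 − 13/33.1 = 0.406009 − 0.392749 = 0.013260.
Hence σ₀² = 1/0.013260 ≈ 75.4.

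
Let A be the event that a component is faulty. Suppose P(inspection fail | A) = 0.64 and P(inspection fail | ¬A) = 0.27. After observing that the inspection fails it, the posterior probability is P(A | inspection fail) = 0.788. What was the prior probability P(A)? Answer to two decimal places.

In odds form, posterior odds = prior odds × likelihood ratio, so prior odds = posterior odds ÷ LR.
Posterior odds = 0.788/(1−0.788) = 3.7170. LR = 0.64/0.27 = 2.3704.
Prior odds = 3.7170/2.3704 = 1.5681, so P(A) = 1.5681/(1+1.5681) ≈ 0.61.

P(A) = 0.61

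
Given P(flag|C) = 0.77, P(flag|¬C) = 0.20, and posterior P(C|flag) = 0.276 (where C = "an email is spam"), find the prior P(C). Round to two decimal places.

Bayes' rule in odds form gives O(C|E) = O(C)·[P(E|C)/P(E|¬C)], hence O(C) = O(C|E)/LR.
Posterior odds = 0.276/(1−0.276) = 0.3812. LR = 0.77/0.20 = 3.8500.
Prior odds = 0.3812/3.8500 = 0.0990, so P(C) = 0.0990/(1+0.0990) ≈ 0.09.

P(C) = 0.09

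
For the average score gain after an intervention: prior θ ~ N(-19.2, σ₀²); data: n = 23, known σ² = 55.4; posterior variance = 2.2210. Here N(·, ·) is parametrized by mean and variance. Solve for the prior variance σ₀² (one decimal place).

σ₀² = 28.5

Posterior precision equals prior precision plus data precision: 1/σ_n² = 1/σ₀² + n/σ².
So 1/σ₀² = 1/2.2210 − 23/55.4 = 0.450248 − 0.415162 = 0.035086.
Hence σ₀² = 1/0.035086 ≈ 28.5.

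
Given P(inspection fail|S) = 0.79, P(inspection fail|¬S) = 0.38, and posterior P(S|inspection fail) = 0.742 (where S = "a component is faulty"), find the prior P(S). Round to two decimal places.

P(S) = 0.58

In odds form, posterior odds = prior odds × likelihood ratio, so prior odds = posterior odds ÷ LR.
Posterior odds = 0.742/(1−0.742) = 2.8760. LR = 0.79/0.38 = 2.0789.
Prior odds = 2.8760/2.0789 = 1.3834, so P(S) = 1.3834/(1+1.3834) ≈ 0.58.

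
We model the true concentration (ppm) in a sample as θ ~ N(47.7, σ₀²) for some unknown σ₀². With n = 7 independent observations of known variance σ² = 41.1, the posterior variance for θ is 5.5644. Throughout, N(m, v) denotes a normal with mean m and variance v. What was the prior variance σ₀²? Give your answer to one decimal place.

Posterior precision equals prior precision plus data precision: 1/σ_n² = 1/σ₀² + n/σ².
So 1/σ₀² = 1/5.5644 − 7/41.1 = 0.179714 − 0.170316 = 0.009398.
Hence σ₀² = 1/0.009398 ≈ 106.4.

σ₀² = 106.4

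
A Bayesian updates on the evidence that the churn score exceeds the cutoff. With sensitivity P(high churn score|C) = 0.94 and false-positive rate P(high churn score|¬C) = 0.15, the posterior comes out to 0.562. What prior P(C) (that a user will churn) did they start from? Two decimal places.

P(C) = 0.17

Bayes' rule in odds form gives O(C|E) = O(C)·[P(E|C)/P(E|¬C)], hence O(C) = O(C|E)/LR.
Posterior odds = 0.562/(1−0.562) = 1.2831. LR = 0.94/0.15 = 6.2667.
Prior odds = 1.2831/6.2667 = 0.2047, so P(C) = 0.2047/(1+0.2047) ≈ 0.17.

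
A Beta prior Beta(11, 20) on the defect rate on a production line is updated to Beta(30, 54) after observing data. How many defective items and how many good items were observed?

19 defective items and 34 good items

Beta is conjugate to the binomial likelihood: posterior = Beta(α+s, β+f).
Match parameters: s=30−11=19, f=54−20=34.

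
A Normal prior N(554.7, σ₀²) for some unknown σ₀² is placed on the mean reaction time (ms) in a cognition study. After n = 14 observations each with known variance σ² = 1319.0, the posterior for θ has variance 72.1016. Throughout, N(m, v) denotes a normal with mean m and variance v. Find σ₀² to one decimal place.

Posterior precision equals prior precision plus data precision: 1/σ_n² = 1/σ₀² + n/σ².
So 1/σ₀² = 1/72.1016 − 14/1319.0 = 0.013869 − 0.010614 = 0.003255.
Hence σ₀² = 1/0.003255 ≈ 307.2.

σ₀² = 307.2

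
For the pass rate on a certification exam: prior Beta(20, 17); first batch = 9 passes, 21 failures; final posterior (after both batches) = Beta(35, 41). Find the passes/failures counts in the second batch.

Sequential conjugate updates are equivalent to a single update on the pooled data, so total successes = posterior α − prior α and total failures = posterior β − prior β.
Total across both batches: 35−20=15 passes, 41−17=24 failures.
Subtract the first batch: 15−9=6 passes and 24−21=3 failures.

6 passes and 3 failures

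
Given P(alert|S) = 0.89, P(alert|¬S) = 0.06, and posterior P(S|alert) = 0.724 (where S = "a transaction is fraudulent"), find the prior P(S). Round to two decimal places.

In odds form, posterior odds = prior odds × likelihood ratio, so prior odds = posterior odds ÷ LR.
Posterior odds = 0.724/(1−0.724) = 2.6232. LR = 0.89/0.06 = 14.8333.
Prior odds = 2.6232/14.8333 = 0.1768, so P(S) = 0.1768/(1+0.1768) ≈ 0.15.

P(S) = 0.15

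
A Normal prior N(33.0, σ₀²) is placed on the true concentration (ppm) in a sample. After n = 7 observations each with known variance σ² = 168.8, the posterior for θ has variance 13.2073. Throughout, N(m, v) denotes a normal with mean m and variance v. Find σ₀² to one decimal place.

For the Normal–Normal model with known σ², precisions add: τ_n = τ₀ + n/σ².
So 1/σ₀² = 1/13.2073 − 7/168.8 = 0.075716 − 0.041469 = 0.034247.
Hence σ₀² = 1/0.034247 ≈ 29.2.

σ₀² = 29.2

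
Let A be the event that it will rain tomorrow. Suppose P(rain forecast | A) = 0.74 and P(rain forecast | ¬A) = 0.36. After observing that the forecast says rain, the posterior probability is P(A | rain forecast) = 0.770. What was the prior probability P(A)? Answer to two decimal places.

P(A) = 0.62

Bayes' rule in odds form gives O(A|E) = O(A)·[P(E|A)/P(E|¬A)], hence O(A) = O(A|E)/LR.
Posterior odds = 0.770/(1−0.770) = 3.3478. LR = 0.74/0.36 = 2.0556.
Prior odds = 3.3478/2.0556 = 1.6286, so P(A) = 1.6286/(1+1.6286) ≈ 0.62.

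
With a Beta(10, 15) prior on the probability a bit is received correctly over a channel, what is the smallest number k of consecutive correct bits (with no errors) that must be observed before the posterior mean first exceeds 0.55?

k = 9

After k correct bits and 0 errors the posterior is Beta(10+k, 15), with mean (10+k)/(10+15+k).
Set (10+k)/(25+k) > 0.55 and solve: k > (0.55·25 − 10)/(1 − 0.55) = 8.333.
The smallest integer exceeding 8.333 is 9.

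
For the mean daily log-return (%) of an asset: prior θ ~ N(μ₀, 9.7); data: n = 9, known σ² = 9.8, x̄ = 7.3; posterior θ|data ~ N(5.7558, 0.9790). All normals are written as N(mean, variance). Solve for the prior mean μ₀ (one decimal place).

μ₀ = -8.0

The posterior mean is a precision-weighted average: μ_n = (τ₀μ₀ + τ_data·x̄)/(τ₀+τ_data), with τ₀=1/σ₀² and τ_data=n/σ².
Here τ₀ = 1/9.7 = 0.103093 and τ_data = 9/9.8 = 0.918367, so τ_n = 1.021460.
Rearranging for μ₀: μ₀ = (μ_n·τ_n − τ_data·x̄)/τ₀ = (5.7558·1.021460 − 0.918367·7.3) / 0.103093 = -0.824760/0.103093 ≈ -8.0.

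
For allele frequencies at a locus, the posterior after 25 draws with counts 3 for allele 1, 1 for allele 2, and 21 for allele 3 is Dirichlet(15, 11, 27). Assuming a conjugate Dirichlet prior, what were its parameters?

Dirichlet(12, 10, 6)

For a Dirichlet(α) prior with multinomial counts c, the posterior is Dirichlet(α + c) componentwise.
Subtract each count from the matching posterior parameter: 15−3=12, 11−1=10, 27−21=6.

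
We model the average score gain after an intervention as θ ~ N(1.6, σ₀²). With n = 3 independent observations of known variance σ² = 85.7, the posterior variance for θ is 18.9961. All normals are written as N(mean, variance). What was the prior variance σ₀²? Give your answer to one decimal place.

For the Normal–Normal model with known σ², precisions add: τ_n = τ₀ + n/σ².
So 1/σ₀² = 1/18.9961 − 3/85.7 = 0.052642 − 0.035006 = 0.017636.
Hence σ₀² = 1/0.017636 ≈ 56.7.

σ₀² = 56.7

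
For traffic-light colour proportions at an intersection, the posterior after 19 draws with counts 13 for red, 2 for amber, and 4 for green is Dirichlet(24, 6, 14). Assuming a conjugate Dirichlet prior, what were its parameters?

For a Dirichlet(α) prior with multinomial counts c, the posterior is Dirichlet(α + c) componentwise.
Subtract each count from the matching posterior parameter: 24−13=11, 6−2=4, 14−4=10.

Dirichlet(11, 4, 10)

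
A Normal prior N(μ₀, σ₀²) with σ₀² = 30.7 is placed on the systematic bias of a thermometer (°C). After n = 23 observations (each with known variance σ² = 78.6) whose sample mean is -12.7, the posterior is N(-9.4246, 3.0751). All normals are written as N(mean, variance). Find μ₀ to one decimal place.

With known observation variance, the Normal–Normal posterior has precision τ_n = τ₀ + n/σ² and mean μ_n = (τ₀μ₀ + (n/σ²)x̄)/τ_n.
Here τ₀ = 1/30.7 = 0.032573 and τ_data = 23/78.6 = 0.292621, so τ_n = 0.325194.
Rearranging for μ₀: μ₀ = (μ_n·τ_n − τ_data·x̄)/τ₀ = (-9.4246·0.325194 − 0.292621·-12.7) / 0.032573 = 0.651463/0.032573 ≈ 20.0.

μ₀ = 20.0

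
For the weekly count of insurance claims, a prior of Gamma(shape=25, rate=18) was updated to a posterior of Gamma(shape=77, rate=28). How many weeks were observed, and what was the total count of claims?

Gamma–Poisson conjugacy: posterior shape = α + Σxᵢ, posterior rate = β + n.
Matching: Σxᵢ = 77 − 25 = 52 and n = 28 − 18 = 10.

n = 10 weeks with total 52 claims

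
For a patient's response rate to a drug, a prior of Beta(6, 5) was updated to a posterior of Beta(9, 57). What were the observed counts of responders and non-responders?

3 responders and 52 non-responders

Under Beta–binomial conjugacy the posterior parameters are (a+s, b+f).
Match parameters: s=9−6=3, f=57−5=52.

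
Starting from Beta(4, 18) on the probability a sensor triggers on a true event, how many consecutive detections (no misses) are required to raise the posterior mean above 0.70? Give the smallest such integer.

After k detections and 0 misses the posterior is Beta(4+k, 18), with mean (4+k)/(4+18+k).
Set (4+k)/(22+k) > 0.70 and solve: k > (0.70·22 − 4)/(1 − 0.70) = 38.000.
The smallest integer exceeding 38.000 is 39.

k = 39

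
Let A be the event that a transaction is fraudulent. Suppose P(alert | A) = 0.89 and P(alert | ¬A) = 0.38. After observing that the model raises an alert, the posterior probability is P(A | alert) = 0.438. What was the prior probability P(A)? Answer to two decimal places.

Bayes' rule in odds form gives O(A|E) = O(A)·[P(E|A)/P(E|¬A)], hence O(A) = O(A|E)/LR.
Posterior odds = 0.438/(1−0.438) = 0.7794. LR = 0.89/0.38 = 2.3421.
Prior odds = 0.7794/2.3421 = 0.3328, so P(A) = 0.3328/(1+0.3328) ≈ 0.25.

P(A) = 0.25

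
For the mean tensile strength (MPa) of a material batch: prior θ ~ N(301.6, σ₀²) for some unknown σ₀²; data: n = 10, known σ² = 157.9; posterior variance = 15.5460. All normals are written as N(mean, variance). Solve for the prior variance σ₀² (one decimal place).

σ₀² = 1006.0

Posterior precision equals prior precision plus data precision: 1/σ_n² = 1/σ₀² + n/σ².
So 1/σ₀² = 1/15.5460 − 10/157.9 = 0.064325 − 0.063331 = 0.000994.
Hence σ₀² = 1/0.000994 ≈ 1006.0.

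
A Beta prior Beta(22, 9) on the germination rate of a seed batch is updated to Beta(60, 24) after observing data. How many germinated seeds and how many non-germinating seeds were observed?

38 germinated seeds and 15 non-germinating seeds

A Beta(a, b) prior with s successes and f failures in binomial data gives a Beta(a+s, b+f) posterior.
Match parameters: s=60−22=38, f=24−9=15.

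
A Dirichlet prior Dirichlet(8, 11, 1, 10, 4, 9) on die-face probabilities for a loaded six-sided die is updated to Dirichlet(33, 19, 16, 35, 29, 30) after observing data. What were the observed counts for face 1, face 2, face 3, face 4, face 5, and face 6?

For a Dirichlet(α) prior with multinomial counts c, the posterior is Dirichlet(α + c) componentwise.
Counts are posterior − prior componentwise: 33−8=25, 19−11=8, 16−1=15, 35−10=25, 29−4=25, 30−9=21.

counts (25, 8, 15, 25, 25, 21)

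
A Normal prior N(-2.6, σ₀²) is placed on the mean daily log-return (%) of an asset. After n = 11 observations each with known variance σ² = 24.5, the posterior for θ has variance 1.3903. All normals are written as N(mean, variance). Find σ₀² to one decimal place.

Posterior precision equals prior precision plus data precision: 1/σ_n² = 1/σ₀² + n/σ².
So 1/σ₀² = 1/1.3903 − 11/24.5 = 0.719269 − 0.448980 = 0.270289.
Hence σ₀² = 1/0.270289 ≈ 3.7.

σ₀² = 3.7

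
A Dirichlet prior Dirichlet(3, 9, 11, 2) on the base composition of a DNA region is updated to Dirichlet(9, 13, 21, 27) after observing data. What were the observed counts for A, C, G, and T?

For a Dirichlet(α) prior with multinomial counts c, the posterior is Dirichlet(α + c) componentwise.
Counts are posterior − prior componentwise: 9−3=6, 13−9=4, 21−11=10, 27−2=25.

counts (6, 4, 10, 25)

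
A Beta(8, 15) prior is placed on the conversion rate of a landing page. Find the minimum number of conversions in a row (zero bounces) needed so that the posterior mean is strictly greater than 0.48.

k = 6

After k conversions and 0 bounces the posterior is Beta(8+k, 15), with mean (8+k)/(8+15+k).
Set (8+k)/(23+k) > 0.48 and solve: k > (0.48·23 − 8)/(1 − 0.48) = 5.846.
The smallest integer exceeding 5.846 is 6, and checking k=6: (14)/(29) = 0.4828 > 0.48.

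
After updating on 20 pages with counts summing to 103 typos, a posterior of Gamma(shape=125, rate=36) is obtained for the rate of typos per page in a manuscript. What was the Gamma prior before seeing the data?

Gamma–Poisson conjugacy: posterior shape = α + Σxᵢ, posterior rate = β + n.
So α = 125 − 103 = 22 and β = 36 − 20 = 16.

Gamma(shape=22, rate=16)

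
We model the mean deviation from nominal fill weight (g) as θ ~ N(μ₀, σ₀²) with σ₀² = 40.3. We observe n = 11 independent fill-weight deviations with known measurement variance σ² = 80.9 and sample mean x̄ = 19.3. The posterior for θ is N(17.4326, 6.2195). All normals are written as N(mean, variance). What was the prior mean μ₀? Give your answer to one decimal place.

μ₀ = 7.2

The posterior mean is a precision-weighted average: μ_n = (τ₀μ₀ + τ_data·x̄)/(τ₀+τ_data), with τ₀=1/σ₀² and τ_data=n/σ².
Here τ₀ = 1/40.3 = 0.024814 and τ_data = 11/80.9 = 0.135970, so τ_n = 0.160784.
Rearranging for μ₀: μ₀ = (μ_n·τ_n − τ_data·x̄)/τ₀ = (17.4326·0.160784 − 0.135970·19.3) / 0.024814 = 0.178662/0.024814 ≈ 7.2.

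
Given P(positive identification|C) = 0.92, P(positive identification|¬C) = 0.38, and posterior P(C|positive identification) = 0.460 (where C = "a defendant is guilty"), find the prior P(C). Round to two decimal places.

In odds form, posterior odds = prior odds × likelihood ratio, so prior odds = posterior odds ÷ LR.
Posterior odds = 0.460/(1−0.460) = 0.8519. LR = 0.92/0.38 = 2.4211.
Prior odds = 0.8519/2.4211 = 0.3519, so P(C) = 0.3519/(1+0.3519) ≈ 0.26.

P(C) = 0.26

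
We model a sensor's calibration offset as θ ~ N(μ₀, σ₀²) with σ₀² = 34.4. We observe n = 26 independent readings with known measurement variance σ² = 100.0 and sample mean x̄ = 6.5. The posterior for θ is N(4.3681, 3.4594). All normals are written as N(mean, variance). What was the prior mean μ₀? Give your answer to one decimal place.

μ₀ = -14.7

With known observation variance, the Normal–Normal posterior has precision τ_n = τ₀ + n/σ² and mean μ_n = (τ₀μ₀ + (n/σ²)x̄)/τ_n.
Here τ₀ = 1/34.4 = 0.029070 and τ_data = 26/100.0 = 0.260000, so τ_n = 0.289070.
Rearranging for μ₀: μ₀ = (μ_n·τ_n − τ_data·x̄)/τ₀ = (4.3681·0.289070 − 0.260000·6.5) / 0.029070 = -0.427313/0.029070 ≈ -14.7.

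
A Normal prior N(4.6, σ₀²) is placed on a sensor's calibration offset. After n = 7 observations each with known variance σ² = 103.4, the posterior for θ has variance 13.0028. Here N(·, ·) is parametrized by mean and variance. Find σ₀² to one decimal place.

For the Normal–Normal model with known σ², precisions add: τ_n = τ₀ + n/σ².
So 1/σ₀² = 1/13.0028 − 7/103.4 = 0.076907 − 0.067698 = 0.009209.
Hence σ₀² = 1/0.009209 ≈ 108.6.

σ₀² = 108.6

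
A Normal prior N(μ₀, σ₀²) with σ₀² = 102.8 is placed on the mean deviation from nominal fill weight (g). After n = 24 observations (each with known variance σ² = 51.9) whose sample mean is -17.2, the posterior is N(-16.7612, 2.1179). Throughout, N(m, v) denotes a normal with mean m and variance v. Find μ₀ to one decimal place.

μ₀ = 4.1

The posterior mean is a precision-weighted average: μ_n = (τ₀μ₀ + τ_data·x̄)/(τ₀+τ_data), with τ₀=1/σ₀² and τ_data=n/σ².
Here τ₀ = 1/102.8 = 0.009728 and τ_data = 24/51.9 = 0.462428, so τ_n = 0.472156.
Rearranging for μ₀: μ₀ = (μ_n·τ_n − τ_data·x̄)/τ₀ = (-16.7612·0.472156 − 0.462428·-17.2) / 0.009728 = 0.039860/0.009728 ≈ 4.1.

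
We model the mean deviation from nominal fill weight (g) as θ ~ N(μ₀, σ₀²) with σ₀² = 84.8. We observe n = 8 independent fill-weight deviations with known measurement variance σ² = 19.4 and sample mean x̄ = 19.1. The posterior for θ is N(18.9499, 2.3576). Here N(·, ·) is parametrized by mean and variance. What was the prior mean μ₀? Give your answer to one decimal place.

μ₀ = 13.7

With known observation variance, the Normal–Normal posterior has precision τ_n = τ₀ + n/σ² and mean μ_n = (τ₀μ₀ + (n/σ²)x̄)/τ_n.
Here τ₀ = 1/84.8 = 0.011792 and τ_data = 8/19.4 = 0.412371, so τ_n = 0.424163.
Rearranging for μ₀: μ₀ = (μ_n·τ_n − τ_data·x̄)/τ₀ = (18.9499·0.424163 − 0.412371·19.1) / 0.011792 = 0.161560/0.011792 ≈ 13.7.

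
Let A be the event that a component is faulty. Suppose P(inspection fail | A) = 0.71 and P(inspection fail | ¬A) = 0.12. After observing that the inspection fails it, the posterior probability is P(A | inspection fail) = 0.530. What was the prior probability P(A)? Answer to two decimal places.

In odds form, posterior odds = prior odds × likelihood ratio, so prior odds = posterior odds ÷ LR.
Posterior odds = 0.530/(1−0.530) = 1.1277. LR = 0.71/0.12 = 5.9167.
Prior odds = 1.1277/5.9167 = 0.1906, so P(A) = 0.1906/(1+0.1906) ≈ 0.16.

P(A) = 0.16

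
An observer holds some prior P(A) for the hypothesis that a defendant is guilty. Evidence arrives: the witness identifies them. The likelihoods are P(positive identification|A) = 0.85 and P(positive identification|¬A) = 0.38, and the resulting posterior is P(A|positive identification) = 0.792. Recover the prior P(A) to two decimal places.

In odds form, posterior odds = prior odds × likelihood ratio, so prior odds = posterior odds ÷ LR.
Posterior odds = 0.792/(1−0.792) = 3.8077. LR = 0.85/0.38 = 2.2368.
Prior odds = 3.8077/2.2368 = 1.7023, so P(A) = 1.7023/(1+1.7023) ≈ 0.63.

P(A) = 0.63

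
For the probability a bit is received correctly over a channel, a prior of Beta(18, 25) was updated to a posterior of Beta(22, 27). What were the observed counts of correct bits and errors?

4 correct bits and 2 errors

Under Beta–binomial conjugacy the posterior parameters are (α+s, β+f).
So s = 22 − 18 = 4 and f = 27 − 25 = 2.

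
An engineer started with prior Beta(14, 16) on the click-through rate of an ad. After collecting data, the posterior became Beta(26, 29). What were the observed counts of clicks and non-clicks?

A Beta(α, β) prior with s successes and f failures in binomial data gives a Beta(α+s, β+f) posterior.
So s = 26 − 14 = 12 and f = 29 − 16 = 13.

12 clicks and 13 non-clicks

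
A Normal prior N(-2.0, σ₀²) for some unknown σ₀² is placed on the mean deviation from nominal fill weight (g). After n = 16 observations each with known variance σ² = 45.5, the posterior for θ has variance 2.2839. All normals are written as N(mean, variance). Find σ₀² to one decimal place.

For the Normal–Normal model with known σ², precisions add: τ_n = τ₀ + n/σ².
So 1/σ₀² = 1/2.2839 − 16/45.5 = 0.437848 − 0.351648 = 0.086200.
Hence σ₀² = 1/0.086200 ≈ 11.6.

σ₀² = 11.6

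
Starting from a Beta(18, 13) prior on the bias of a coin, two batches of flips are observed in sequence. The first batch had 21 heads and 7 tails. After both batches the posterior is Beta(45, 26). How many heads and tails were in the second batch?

Sequential conjugate updates are equivalent to a single update on the pooled data, so total successes = posterior α − prior α and total failures = posterior β − prior β.
Total across both batches: 45−18=27 heads, 26−13=13 tails.
Subtract the first batch: 27−21=6 heads and 13−7=6 tails.

6 heads and 6 tails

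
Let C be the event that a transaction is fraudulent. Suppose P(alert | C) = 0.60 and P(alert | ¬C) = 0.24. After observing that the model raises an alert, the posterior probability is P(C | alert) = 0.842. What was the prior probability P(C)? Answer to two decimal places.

P(C) = 0.68

Bayes' rule in odds form gives O(C|E) = O(C)·[P(E|C)/P(E|¬C)], hence O(C) = O(C|E)/LR.
Posterior odds = 0.842/(1−0.842) = 5.3291. LR = 0.60/0.24 = 2.5000.
Prior odds = 5.3291/2.5000 = 2.1316, so P(C) = 2.1316/(1+2.1316) ≈ 0.68.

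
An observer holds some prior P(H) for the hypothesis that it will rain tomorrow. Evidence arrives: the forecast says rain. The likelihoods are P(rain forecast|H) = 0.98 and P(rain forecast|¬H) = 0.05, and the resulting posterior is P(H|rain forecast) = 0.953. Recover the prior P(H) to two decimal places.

Bayes' rule in odds form gives O(H|E) = O(H)·[P(E|H)/P(E|¬H)], hence O(H) = O(H|E)/LR.
Posterior odds = 0.953/(1−0.953) = 20.2766. LR = 0.98/0.05 = 19.6000.
Prior odds = 20.2766/19.6000 = 1.0345, so P(H) = 1.0345/(1+1.0345) ≈ 0.51.

P(H) = 0.51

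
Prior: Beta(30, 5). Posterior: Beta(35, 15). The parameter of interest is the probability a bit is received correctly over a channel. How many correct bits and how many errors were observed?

Under Beta–binomial conjugacy the posterior parameters are (a+s, b+f).
So s = 35 − 30 = 5 and f = 15 − 5 = 10.

5 correct bits and 10 errors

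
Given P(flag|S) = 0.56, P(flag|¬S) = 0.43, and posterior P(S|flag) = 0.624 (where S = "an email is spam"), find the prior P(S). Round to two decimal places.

In odds form, posterior odds = prior odds × likelihood ratio, so prior odds = posterior odds ÷ LR.
Posterior odds = 0.624/(1−0.624) = 1.6596. LR = 0.56/0.43 = 1.3023.
Prior odds = 1.6596/1.3023 = 1.2744, so P(S) = 1.2744/(1+1.2744) ≈ 0.56.

P(S) = 0.56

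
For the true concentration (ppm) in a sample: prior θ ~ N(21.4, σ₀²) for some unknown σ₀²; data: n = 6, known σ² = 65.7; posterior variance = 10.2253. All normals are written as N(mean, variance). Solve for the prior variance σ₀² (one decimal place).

Posterior precision equals prior precision plus data precision: 1/σ_n² = 1/σ₀² + n/σ².
So 1/σ₀² = 1/10.2253 − 6/65.7 = 0.097797 − 0.091324 = 0.006473.
Hence σ₀² = 1/0.006473 ≈ 154.5.

σ₀² = 154.5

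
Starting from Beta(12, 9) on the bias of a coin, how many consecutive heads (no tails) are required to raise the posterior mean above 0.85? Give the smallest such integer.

k = 40

After k heads and 0 tails the posterior is Beta(12+k, 9), with mean (12+k)/(12+9+k).
Set (12+k)/(21+k) > 0.85 and solve: k > (0.85·21 − 12)/(1 − 0.85) = 39.000.
The smallest integer exceeding 39.000 is 40, and checking k=40: (52)/(61) = 0.8525 > 0.85.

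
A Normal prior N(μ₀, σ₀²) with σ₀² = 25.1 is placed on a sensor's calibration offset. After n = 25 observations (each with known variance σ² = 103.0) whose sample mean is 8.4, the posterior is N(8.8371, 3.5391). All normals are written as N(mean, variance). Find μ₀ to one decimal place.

μ₀ = 11.5

The posterior mean is a precision-weighted average: μ_n = (τ₀μ₀ + τ_data·x̄)/(τ₀+τ_data), with τ₀=1/σ₀² and τ_data=n/σ².
Here τ₀ = 1/25.1 = 0.039841 and τ_data = 25/103.0 = 0.242718, so τ_n = 0.282559.
Rearranging for μ₀: μ₀ = (μ_n·τ_n − τ_data·x̄)/τ₀ = (8.8371·0.282559 − 0.242718·8.4) / 0.039841 = 0.458171/0.039841 ≈ 11.5.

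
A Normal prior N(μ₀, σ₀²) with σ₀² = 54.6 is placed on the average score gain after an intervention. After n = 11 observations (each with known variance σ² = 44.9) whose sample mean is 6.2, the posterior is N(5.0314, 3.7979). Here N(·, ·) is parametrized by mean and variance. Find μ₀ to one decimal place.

With known observation variance, the Normal–Normal posterior has precision τ_n = τ₀ + n/σ² and mean μ_n = (τ₀μ₀ + (n/σ²)x̄)/τ_n.
Here τ₀ = 1/54.6 = 0.018315 and τ_data = 11/44.9 = 0.244989, so τ_n = 0.263304.
Rearranging for μ₀: μ₀ = (μ_n·τ_n − τ_data·x̄)/τ₀ = (5.0314·0.263304 − 0.244989·6.2) / 0.018315 = -0.194144/0.018315 ≈ -10.6.

μ₀ = -10.6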